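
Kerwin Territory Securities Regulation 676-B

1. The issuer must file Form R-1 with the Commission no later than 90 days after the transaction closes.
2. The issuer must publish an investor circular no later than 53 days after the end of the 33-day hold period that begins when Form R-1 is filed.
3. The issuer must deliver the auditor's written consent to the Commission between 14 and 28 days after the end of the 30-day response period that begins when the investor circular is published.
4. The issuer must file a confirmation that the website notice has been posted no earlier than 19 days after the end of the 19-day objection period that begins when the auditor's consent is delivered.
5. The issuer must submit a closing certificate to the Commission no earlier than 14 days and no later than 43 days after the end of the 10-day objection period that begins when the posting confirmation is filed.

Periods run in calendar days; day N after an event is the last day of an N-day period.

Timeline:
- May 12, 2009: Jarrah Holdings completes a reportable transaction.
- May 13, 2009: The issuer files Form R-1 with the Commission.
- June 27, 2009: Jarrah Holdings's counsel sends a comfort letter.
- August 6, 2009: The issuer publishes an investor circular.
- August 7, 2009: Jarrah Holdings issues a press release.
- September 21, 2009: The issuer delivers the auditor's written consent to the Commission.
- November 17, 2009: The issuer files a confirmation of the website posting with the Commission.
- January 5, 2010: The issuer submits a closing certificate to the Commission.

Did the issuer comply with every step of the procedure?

(1) due by May 12, 2009 + 90 days = August 10, 2009; done May 13, 2009 — timely.
(2) due by June 15, 2009 + 53 days = August 7, 2009; done August 6, 2009 — timely.
(3) the permitted window runs from September 5, 2009 + 14 = September 19, 2009 to September 5, 2009 + 28 = October 3, 2009; done September 21, 2009 — within the window.
(4) permitted from October 10, 2009 + 19 days = October 29, 2009 onward; done November 17, 2009 — permitted.
(5) the permitted window runs from November 27, 2009 + 14 = December 11, 2009 to November 27, 2009 + 43 = January 9, 2010; done January 5, 2010, which is between those dates.

Yes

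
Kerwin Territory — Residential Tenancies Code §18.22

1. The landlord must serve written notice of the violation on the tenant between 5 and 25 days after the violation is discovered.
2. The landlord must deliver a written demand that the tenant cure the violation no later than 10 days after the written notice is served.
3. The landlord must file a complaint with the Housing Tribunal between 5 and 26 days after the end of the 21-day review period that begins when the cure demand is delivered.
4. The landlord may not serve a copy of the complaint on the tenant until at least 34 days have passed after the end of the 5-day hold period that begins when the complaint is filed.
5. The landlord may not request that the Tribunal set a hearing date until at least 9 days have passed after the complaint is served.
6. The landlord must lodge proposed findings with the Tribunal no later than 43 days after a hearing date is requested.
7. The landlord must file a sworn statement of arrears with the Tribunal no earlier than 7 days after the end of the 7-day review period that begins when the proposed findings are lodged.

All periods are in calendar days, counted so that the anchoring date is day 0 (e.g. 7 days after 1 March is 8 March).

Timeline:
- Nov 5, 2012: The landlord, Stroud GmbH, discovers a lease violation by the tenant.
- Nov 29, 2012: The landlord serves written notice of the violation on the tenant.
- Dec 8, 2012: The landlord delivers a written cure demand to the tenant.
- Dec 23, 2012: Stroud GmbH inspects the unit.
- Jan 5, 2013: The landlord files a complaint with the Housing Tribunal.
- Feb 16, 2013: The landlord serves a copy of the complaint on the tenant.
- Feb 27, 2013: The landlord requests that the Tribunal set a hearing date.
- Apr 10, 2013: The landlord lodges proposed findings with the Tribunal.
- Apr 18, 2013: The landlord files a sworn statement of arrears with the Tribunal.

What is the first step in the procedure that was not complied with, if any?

Step 7

Step 1 — 5 and 25 days from Nov 5, 2012 (when the violation is discovered) are Nov 10, 2012 and Nov 30, 2012 respectively; done Nov 29, 2012 — within the window.
Step 2 — counting 10 days from Nov 29, 2012 (when the written notice is served) gives a deadline of Dec 9, 2012; done Dec 8, 2012 — timely.
Step 3 — 5 and 26 days from Dec 29, 2012 (end of the 21-day review period, which began when the cure demand is delivered on Dec 8, 2012) are Jan 3, 2013 and Jan 24, 2013 respectively; done Jan 5, 2013, which is between those dates.
Step 4 — must wait 34 days from Jan 10, 2013 (end of the 5-day hold period, which began when the complaint is filed on Jan 5, 2013), so not before Feb 13, 2013; done Feb 16, 2013, after the minimum wait.
Step 5 — must wait 9 days from Feb 16, 2013 (when the complaint is served), so not before Feb 25, 2013; Feb 27, 2013 is on or after that date.
Step 6 — counting 43 days from Feb 27, 2013 (when a hearing date is requested) gives a deadline of Apr 11, 2013; Apr 10, 2013 is within that limit.
Step 7 — must wait 7 days from Apr 17, 2013 (end of the 7-day review period, which began when the proposed findings are lodged on Apr 10, 2013), so not before Apr 24, 2013; Apr 18, 2013 is 6 days before the earliest permitted date.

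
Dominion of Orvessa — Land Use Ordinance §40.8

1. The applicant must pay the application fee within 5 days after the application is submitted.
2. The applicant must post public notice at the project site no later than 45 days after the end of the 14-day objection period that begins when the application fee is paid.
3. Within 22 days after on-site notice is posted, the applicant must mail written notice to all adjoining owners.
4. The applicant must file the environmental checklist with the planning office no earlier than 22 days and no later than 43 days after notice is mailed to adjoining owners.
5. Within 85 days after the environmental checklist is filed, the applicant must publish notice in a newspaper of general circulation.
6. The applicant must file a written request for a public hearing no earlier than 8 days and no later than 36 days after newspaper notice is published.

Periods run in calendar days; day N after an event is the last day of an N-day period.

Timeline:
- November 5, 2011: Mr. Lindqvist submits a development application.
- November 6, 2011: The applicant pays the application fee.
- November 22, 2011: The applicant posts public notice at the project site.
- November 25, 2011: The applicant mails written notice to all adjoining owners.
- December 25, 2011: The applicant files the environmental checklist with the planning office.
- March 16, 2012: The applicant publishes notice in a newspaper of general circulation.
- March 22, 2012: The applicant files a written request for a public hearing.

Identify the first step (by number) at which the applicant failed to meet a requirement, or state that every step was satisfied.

Step 6

(1) due by November 5, 2011 + 5 days = November 10, 2011; completed November 6, 2011, before the deadline.
(2) due by November 20, 2011 + 45 days = January 4, 2012; completed November 22, 2011, before the deadline.
(3) due by November 22, 2011 + 22 days = December 14, 2011; November 25, 2011 is within that limit.
(4) the permitted window runs from November 25, 2011 + 22 = December 17, 2011 to November 25, 2011 + 43 = January 7, 2012; December 25, 2011 falls inside that range.
(5) due by December 25, 2011 + 85 days = March 19, 2012; completed March 16, 2012, before the deadline.
(6) the permitted window runs from March 16, 2012 + 8 = March 24, 2012 to March 16, 2012 + 36 = April 21, 2012; March 22, 2012 is 2 days too early.
That is the first point of non-compliance.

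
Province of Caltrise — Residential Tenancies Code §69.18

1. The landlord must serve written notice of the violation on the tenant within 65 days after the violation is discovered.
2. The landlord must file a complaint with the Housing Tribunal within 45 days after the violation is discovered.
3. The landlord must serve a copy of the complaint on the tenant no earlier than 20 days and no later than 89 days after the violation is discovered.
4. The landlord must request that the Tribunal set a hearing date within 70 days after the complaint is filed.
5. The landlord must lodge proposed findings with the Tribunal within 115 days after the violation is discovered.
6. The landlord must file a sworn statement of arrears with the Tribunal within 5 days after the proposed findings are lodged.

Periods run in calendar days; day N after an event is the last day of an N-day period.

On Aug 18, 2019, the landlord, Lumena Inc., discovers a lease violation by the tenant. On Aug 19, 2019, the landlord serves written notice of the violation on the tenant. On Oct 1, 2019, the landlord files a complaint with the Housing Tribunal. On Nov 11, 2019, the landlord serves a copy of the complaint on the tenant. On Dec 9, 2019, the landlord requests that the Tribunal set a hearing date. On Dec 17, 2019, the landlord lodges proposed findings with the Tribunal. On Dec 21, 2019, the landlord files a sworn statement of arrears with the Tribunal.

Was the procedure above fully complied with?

Step 1: 65 days after Aug 18, 2019 (when the violation is discovered) is Oct 22, 2019; completed Aug 19, 2019, before the deadline.
Step 2: 45 days after Aug 18, 2019 (when the violation is discovered) is Oct 2, 2019; completed Oct 1, 2019, before the deadline.
Step 3: the window is 20–89 days after Aug 18, 2019 (when the violation is discovered), so Sep 7, 2019 through Nov 15, 2019; Nov 11, 2019 falls inside that range.
Step 4: 70 days after Oct 1, 2019 (when the complaint is filed) is Dec 10, 2019; Dec 9, 2019 is within that limit.
Step 5: 115 days after Aug 18, 2019 (when the violation is discovered) is Dec 11, 2019; done Dec 17, 2019 — 6 days late.
The procedure was therefore not followed at step 5.

No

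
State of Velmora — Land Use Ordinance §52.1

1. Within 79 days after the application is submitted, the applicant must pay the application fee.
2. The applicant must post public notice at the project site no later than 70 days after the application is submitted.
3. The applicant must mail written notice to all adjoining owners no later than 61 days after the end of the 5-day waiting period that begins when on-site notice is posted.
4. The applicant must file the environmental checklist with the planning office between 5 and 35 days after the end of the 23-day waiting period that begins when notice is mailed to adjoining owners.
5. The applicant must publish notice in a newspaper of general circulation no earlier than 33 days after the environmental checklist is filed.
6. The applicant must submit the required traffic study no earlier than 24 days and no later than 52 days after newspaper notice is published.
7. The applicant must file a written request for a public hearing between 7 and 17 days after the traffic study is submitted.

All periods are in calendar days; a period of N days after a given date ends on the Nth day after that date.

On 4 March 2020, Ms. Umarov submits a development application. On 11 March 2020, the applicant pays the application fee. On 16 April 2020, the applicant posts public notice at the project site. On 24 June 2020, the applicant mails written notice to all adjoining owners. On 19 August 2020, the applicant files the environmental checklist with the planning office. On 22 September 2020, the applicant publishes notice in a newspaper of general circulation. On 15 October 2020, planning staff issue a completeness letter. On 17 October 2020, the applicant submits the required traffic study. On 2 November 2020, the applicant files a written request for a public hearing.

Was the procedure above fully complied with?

Step 1: 79 days after 4 March 2020 (when the application is submitted) is 22 May 2020; done 11 March 2020 — timely.
Step 2: 70 days after 4 March 2020 (when the application is submitted) is 13 May 2020; 16 April 2020 is within that limit.
Step 3: 61 days after 21 April 2020 (end of the 5-day waiting period, which began when on-site notice is posted on 16 April 2020) is 21 June 2020; done 24 June 2020 — 3 days late.

No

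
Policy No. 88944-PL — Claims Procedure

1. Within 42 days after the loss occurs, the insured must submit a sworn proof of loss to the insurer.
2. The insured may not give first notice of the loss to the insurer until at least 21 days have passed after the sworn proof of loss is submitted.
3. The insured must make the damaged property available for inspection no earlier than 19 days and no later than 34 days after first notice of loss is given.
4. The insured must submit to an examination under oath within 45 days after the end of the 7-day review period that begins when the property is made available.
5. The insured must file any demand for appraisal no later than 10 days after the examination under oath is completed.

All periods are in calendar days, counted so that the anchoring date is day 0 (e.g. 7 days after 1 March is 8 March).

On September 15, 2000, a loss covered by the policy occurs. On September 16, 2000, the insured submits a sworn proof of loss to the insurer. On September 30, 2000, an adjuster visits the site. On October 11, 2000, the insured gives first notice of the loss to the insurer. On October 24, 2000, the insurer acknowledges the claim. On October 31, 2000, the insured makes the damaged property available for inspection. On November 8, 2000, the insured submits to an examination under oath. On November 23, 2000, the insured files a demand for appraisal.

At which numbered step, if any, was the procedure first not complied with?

(1) due by September 15, 2000 + 42 days = October 27, 2000; completed September 16, 2000, before the deadline.
(2) permitted from September 16, 2000 + 21 days = October 7, 2000 onward; October 11, 2000 is on or after that date.
(3) the permitted window runs from October 11, 2000 + 19 = October 30, 2000 to October 11, 2000 + 34 = November 14, 2000; done October 31, 2000 — within the window.
(4) due by November 7, 2000 + 45 days = December 22, 2000; completed November 8, 2000, before the deadline.
(5) due by November 8, 2000 + 10 days = November 18, 2000; not done until November 23, 2000, 5 days after the deadline.
That is the first point of non-compliance.

Step 5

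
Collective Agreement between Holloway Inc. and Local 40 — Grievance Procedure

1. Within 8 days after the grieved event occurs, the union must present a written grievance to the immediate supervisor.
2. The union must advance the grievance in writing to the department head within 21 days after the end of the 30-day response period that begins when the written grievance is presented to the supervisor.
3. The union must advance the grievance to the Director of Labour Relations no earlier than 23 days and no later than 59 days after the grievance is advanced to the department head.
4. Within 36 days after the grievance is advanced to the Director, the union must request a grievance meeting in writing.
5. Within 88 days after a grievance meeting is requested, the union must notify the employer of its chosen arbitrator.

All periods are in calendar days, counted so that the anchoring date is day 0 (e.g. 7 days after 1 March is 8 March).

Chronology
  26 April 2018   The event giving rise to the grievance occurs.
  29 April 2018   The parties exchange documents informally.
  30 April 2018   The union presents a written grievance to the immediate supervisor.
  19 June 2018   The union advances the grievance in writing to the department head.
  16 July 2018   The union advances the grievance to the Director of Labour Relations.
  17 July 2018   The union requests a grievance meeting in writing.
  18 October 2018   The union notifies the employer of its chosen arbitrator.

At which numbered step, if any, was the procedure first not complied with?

Step 5

(1) due by 26 April 2018 + 8 days = 4 May 2018; 30 April 2018 is within that limit.
(2) due by 30 May 2018 + 21 days = 20 June 2018; completed 19 June 2018, before the deadline.
(3) the permitted window runs from 19 June 2018 + 23 = 12 July 2018 to 19 June 2018 + 59 = 17 August 2018; 16 July 2018 falls inside that range.
(4) due by 16 July 2018 + 36 days = 21 August 2018; completed 17 July 2018, before the deadline.
(5) due by 17 July 2018 + 88 days = 13 October 2018; 18 October 2018 misses that deadline by 5 days.
No need to go further; step 5 was not satisfied.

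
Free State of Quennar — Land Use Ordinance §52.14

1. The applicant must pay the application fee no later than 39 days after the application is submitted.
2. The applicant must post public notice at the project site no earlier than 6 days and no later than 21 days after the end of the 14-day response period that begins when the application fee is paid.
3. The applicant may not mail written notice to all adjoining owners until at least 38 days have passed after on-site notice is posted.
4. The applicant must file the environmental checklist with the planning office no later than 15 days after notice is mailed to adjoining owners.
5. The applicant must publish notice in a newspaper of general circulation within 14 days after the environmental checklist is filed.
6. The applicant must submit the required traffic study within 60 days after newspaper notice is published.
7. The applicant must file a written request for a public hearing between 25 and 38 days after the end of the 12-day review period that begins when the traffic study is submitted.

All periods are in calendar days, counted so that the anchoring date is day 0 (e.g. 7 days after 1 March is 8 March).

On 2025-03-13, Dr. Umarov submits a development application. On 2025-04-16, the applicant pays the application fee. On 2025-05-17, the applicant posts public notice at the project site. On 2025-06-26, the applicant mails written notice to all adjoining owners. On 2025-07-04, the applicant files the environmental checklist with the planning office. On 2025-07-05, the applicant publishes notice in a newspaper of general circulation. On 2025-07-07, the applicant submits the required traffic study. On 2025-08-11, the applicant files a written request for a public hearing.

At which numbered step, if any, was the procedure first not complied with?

Step 7

Step 1 — counting 39 days from 2025-03-13 (when the application is submitted) gives a deadline of 2025-04-21; 2025-04-16 is within that limit.
Step 2 — 6 and 21 days from 2025-04-30 (end of the 14-day response period, which began when the application fee is paid on 2025-04-16) are 2025-05-06 and 2025-05-21 respectively; done 2025-05-17, which is between those dates.
Step 3 — must wait 38 days from 2025-05-17 (when on-site notice is posted), so not before 2025-06-24; 2025-06-26 is on or after that date.
Step 4 — counting 15 days from 2025-06-26 (when notice is mailed to adjoining owners) gives a deadline of 2025-07-11; 2025-07-04 is within that limit.
Step 5 — counting 14 days from 2025-07-04 (when the environmental checklist is filed) gives a deadline of 2025-07-18; completed 2025-07-05, before the deadline.
Step 6 — counting 60 days from 2025-07-05 (when newspaper notice is published) gives a deadline of 2025-09-03; done 2025-07-07 — timely.
Step 7 — 25 and 38 days from 2025-07-19 (end of the 12-day review period, which began when the traffic study is submitted on 2025-07-07) are 2025-08-13 and 2025-08-26 respectively; done 2025-08-11 — 2 days before the window opened.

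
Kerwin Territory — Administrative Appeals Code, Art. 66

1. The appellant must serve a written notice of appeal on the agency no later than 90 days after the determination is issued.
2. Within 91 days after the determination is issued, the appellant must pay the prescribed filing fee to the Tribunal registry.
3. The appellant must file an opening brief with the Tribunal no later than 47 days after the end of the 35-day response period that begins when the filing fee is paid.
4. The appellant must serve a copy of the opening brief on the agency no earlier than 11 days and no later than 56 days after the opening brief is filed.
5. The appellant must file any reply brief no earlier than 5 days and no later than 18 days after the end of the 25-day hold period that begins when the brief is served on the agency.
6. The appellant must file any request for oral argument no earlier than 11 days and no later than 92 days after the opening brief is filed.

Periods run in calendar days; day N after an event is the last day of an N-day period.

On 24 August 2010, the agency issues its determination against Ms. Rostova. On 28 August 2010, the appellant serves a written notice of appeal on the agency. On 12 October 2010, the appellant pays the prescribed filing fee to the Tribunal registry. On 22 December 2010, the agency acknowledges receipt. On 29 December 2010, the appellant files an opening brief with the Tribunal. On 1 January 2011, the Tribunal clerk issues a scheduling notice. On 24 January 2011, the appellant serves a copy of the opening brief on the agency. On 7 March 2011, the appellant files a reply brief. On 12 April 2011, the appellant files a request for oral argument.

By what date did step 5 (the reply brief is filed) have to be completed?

8 March 2011

The brief is served on the agency on 24 January 2011; the 25-day hold period therefore ends 18 February 2011, and step 5 runs from that date. The window is 5–18 days after 18 February 2011; it closes on 8 March 2011.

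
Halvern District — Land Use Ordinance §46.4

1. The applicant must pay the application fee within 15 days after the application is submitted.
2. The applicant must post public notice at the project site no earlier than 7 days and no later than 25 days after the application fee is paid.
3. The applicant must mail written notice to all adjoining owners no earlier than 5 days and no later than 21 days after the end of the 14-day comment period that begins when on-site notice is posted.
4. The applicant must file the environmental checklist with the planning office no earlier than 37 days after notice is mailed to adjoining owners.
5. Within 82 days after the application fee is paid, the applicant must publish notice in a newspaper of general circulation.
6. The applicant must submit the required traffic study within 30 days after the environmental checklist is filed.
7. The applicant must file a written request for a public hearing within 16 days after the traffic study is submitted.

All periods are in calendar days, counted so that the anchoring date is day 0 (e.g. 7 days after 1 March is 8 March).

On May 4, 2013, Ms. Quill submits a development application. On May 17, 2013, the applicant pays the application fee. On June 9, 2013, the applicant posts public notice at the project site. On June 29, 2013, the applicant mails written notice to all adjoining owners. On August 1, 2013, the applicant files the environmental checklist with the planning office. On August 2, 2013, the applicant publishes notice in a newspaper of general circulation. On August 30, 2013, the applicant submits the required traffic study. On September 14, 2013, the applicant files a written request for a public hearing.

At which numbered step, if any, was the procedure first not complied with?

Step 1: 15 days after May 4, 2013 (when the application is submitted) is May 19, 2013; May 17, 2013 is within that limit.
Step 2: the window is 7–25 days after May 17, 2013 (when the application fee is paid), so May 24, 2013 through June 11, 2013; done June 9, 2013, which is between those dates.
Step 3: the window is 5–21 days after June 23, 2013 (end of the 14-day comment period, which began when on-site notice is posted on June 9, 2013), so June 28, 2013 through July 14, 2013; June 29, 2013 falls inside that range.
Step 4: the earliest permitted date is 37 days after June 29, 2013 (when notice is mailed to adjoining owners), i.e. August 5, 2013; acted on August 1, 2013, 4 days prematurely.
That is the first point of non-compliance.

Step 4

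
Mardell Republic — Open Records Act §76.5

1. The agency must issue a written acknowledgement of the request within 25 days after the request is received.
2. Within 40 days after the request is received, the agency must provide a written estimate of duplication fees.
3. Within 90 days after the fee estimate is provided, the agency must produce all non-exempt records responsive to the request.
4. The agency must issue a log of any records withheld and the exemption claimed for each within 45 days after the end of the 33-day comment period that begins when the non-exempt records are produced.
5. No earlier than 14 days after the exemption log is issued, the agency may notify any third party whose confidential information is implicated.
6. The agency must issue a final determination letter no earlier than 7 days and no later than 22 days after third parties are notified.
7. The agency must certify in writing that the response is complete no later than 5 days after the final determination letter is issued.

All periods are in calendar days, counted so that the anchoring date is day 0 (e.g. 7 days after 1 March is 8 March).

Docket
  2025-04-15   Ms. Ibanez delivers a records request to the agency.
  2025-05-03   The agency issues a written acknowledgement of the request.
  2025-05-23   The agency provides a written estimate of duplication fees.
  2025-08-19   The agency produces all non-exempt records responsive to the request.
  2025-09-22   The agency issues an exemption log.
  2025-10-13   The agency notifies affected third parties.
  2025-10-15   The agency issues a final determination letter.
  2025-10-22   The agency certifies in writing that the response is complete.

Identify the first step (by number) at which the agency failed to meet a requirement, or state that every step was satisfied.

Step 1: 25 days after 2025-04-15 (when the request is received) is 2025-05-10; completed 2025-05-03, before the deadline.
Step 2: 40 days after 2025-04-15 (when the request is received) is 2025-05-25; done 2025-05-23 — timely.
Step 3: 90 days after 2025-05-23 (when the fee estimate is provided) is 2025-08-21; done 2025-08-19 — timely.
Step 4: 45 days after 2025-09-21 (end of the 33-day comment period, which began when the non-exempt records are produced on 2025-08-19) is 2025-11-05; 2025-09-22 is within that limit.
Step 5: the earliest permitted date is 14 days after 2025-09-22 (when the exemption log is issued), i.e. 2025-10-06; done 2025-10-13, after the minimum wait.
Step 6: the window is 7–22 days after 2025-10-13 (when third parties are notified), so 2025-10-20 through 2025-11-04; done 2025-10-15 — 5 days before the window opened.
The procedure was therefore not followed at step 6.

Step 6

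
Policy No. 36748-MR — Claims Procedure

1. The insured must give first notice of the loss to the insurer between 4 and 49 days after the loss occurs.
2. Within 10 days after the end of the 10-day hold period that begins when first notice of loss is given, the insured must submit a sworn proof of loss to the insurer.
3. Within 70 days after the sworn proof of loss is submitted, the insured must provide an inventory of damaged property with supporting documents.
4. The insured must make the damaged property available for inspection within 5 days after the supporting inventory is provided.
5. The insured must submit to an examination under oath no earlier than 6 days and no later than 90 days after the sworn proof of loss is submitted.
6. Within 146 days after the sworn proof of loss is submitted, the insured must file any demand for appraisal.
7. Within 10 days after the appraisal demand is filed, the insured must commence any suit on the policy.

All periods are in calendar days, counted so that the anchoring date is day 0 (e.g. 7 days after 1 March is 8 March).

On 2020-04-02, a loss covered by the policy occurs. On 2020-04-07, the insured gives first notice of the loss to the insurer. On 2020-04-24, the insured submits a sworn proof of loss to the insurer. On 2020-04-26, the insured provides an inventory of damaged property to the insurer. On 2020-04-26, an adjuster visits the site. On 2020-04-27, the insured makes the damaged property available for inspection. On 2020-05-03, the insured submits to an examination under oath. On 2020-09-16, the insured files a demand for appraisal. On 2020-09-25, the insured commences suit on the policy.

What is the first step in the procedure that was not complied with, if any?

(1) the permitted window runs from 2020-04-02 + 4 = 2020-04-06 to 2020-04-02 + 49 = 2020-05-21; done 2020-04-07, which is between those dates.
(2) due by 2020-04-17 + 10 days = 2020-04-27; completed 2020-04-24, before the deadline.
(3) due by 2020-04-24 + 70 days = 2020-07-03; 2020-04-26 is within that limit.
(4) due by 2020-04-26 + 5 days = 2020-05-01; completed 2020-04-27, before the deadline.
(5) the permitted window runs from 2020-04-24 + 6 = 2020-04-30 to 2020-04-24 + 90 = 2020-07-23; done 2020-05-03 — within the window.
(6) due by 2020-04-24 + 146 days = 2020-09-17; done 2020-09-16 — timely.
(7) due by 2020-09-16 + 10 days = 2020-09-26; 2020-09-25 is within that limit.

None — every step was satisfied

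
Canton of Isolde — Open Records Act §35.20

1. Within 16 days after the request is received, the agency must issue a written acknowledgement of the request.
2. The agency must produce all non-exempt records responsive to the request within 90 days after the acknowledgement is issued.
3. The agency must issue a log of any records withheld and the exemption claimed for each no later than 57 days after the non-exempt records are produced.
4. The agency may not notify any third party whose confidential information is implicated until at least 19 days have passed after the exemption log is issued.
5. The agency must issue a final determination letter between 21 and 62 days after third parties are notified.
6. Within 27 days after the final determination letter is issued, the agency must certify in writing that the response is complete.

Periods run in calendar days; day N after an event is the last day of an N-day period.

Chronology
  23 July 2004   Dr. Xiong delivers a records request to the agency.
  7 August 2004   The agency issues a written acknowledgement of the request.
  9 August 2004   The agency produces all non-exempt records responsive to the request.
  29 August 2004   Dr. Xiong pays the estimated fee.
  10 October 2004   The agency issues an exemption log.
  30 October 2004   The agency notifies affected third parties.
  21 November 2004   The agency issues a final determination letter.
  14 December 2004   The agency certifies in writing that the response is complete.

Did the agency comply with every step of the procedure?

No

Step 1: 16 days after 23 July 2004 (when the request is received) is 8 August 2004; done 7 August 2004 — timely.
Step 2: 90 days after 7 August 2004 (when the acknowledgement is issued) is 5 November 2004; completed 9 August 2004, before the deadline.
Step 3: 57 days after 9 August 2004 (when the non-exempt records are produced) is 5 October 2004; not done until 10 October 2004, 5 days after the deadline.
Later steps need not be reached.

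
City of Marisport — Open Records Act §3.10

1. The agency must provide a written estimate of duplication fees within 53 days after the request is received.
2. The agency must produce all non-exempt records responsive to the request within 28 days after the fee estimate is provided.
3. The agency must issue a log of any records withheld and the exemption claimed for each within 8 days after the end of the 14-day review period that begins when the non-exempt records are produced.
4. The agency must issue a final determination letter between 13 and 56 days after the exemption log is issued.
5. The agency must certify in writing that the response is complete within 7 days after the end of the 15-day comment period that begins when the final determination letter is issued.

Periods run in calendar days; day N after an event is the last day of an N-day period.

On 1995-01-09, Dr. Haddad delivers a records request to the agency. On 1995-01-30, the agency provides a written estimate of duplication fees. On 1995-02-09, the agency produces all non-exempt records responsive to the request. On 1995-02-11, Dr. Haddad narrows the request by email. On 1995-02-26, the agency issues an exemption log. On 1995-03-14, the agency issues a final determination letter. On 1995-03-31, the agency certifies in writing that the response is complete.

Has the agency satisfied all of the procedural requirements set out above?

Yes

Step 1: 53 days after 1995-01-09 (when the request is received) is 1995-03-03; 1995-01-30 is within that limit.
Step 2: 28 days after 1995-01-30 (when the fee estimate is provided) is 1995-02-27; 1995-02-09 is within that limit.
Step 3: 8 days after 1995-02-23 (end of the 14-day review period, which began when the non-exempt records are produced on 1995-02-09) is 1995-03-03; 1995-02-26 is within that limit.
Step 4: the window is 13–56 days after 1995-02-26 (when the exemption log is issued), so 1995-03-11 through 1995-04-23; done 1995-03-14, which is between those dates.
Step 5: 7 days after 1995-03-29 (end of the 15-day comment period, which began when the final determination letter is issued on 1995-03-14) is 1995-04-05; 1995-03-31 is within that limit.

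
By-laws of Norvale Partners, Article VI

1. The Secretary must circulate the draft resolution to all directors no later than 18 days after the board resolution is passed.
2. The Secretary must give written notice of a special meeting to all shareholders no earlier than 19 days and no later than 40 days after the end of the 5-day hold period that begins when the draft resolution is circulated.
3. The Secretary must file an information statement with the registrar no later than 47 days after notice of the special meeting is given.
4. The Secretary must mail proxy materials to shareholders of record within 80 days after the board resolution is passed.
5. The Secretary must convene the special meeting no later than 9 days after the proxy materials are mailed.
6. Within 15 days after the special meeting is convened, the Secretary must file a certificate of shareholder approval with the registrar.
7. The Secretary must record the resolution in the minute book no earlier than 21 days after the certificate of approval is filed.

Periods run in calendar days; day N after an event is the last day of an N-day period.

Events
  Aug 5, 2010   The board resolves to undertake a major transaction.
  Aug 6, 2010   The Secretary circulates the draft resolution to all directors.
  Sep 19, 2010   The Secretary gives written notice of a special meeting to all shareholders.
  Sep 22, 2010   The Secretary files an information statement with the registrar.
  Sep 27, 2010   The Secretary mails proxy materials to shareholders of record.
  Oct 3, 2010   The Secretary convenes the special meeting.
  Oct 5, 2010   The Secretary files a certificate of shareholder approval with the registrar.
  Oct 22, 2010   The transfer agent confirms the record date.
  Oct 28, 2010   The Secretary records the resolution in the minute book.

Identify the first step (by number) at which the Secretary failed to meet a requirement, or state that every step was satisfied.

Step 1: 18 days after Aug 5, 2010 (when the board resolution is passed) is Aug 23, 2010; Aug 6, 2010 is within that limit.
Step 2: the window is 19–40 days after Aug 11, 2010 (end of the 5-day hold period, which began when the draft resolution is circulated on Aug 6, 2010), so Aug 30, 2010 through Sep 20, 2010; Sep 19, 2010 falls inside that range.
Step 3: 47 days after Sep 19, 2010 (when notice of the special meeting is given) is Nov 5, 2010; Sep 22, 2010 is within that limit.
Step 4: 80 days after Aug 5, 2010 (when the board resolution is passed) is Oct 24, 2010; completed Sep 27, 2010, before the deadline.
Step 5: 9 days after Sep 27, 2010 (when the proxy materials are mailed) is Oct 6, 2010; done Oct 3, 2010 — timely.
Step 6: 15 days after Oct 3, 2010 (when the special meeting is convened) is Oct 18, 2010; done Oct 5, 2010 — timely.
Step 7: the earliest permitted date is 21 days after Oct 5, 2010 (when the certificate of approval is filed), i.e. Oct 26, 2010; Oct 28, 2010 is on or after that date.

None — every step was satisfied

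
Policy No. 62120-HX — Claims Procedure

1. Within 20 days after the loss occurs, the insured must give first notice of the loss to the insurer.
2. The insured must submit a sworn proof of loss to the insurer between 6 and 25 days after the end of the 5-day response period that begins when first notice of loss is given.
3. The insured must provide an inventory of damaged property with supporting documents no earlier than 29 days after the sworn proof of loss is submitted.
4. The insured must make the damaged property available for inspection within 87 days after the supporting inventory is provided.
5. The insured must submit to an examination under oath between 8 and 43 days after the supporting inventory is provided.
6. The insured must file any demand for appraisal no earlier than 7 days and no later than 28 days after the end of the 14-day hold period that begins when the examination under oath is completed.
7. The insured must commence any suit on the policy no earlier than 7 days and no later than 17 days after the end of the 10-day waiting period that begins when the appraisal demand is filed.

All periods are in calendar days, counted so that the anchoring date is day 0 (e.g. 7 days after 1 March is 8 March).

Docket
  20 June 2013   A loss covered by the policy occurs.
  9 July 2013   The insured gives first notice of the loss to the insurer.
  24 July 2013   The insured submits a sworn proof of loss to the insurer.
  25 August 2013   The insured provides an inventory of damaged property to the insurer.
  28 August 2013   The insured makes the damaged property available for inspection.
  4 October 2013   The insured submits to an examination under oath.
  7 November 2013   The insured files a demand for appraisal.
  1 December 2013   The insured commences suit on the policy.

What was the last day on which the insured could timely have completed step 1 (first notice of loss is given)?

Step 1 runs from 20 June 2013, when the loss occurs. 20 days after 20 June 2013 is 10 July 2013.

10 July 2013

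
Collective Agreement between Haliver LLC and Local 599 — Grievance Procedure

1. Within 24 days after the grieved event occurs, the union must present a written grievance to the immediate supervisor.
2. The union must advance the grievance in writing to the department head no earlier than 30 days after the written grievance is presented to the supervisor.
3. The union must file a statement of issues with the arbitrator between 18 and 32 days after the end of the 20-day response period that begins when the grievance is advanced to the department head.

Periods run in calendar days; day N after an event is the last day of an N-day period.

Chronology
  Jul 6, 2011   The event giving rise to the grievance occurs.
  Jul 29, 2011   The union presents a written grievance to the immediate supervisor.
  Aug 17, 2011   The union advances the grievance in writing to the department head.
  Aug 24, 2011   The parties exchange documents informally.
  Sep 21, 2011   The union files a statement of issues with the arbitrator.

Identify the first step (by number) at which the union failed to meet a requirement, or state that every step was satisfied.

Step 2

(1) due by Jul 6, 2011 + 24 days = Jul 30, 2011; done Jul 29, 2011 — timely.
(2) permitted from Jul 29, 2011 + 30 days = Aug 28, 2011 onward; acted on Aug 17, 2011, 11 days prematurely.
Later steps need not be reached.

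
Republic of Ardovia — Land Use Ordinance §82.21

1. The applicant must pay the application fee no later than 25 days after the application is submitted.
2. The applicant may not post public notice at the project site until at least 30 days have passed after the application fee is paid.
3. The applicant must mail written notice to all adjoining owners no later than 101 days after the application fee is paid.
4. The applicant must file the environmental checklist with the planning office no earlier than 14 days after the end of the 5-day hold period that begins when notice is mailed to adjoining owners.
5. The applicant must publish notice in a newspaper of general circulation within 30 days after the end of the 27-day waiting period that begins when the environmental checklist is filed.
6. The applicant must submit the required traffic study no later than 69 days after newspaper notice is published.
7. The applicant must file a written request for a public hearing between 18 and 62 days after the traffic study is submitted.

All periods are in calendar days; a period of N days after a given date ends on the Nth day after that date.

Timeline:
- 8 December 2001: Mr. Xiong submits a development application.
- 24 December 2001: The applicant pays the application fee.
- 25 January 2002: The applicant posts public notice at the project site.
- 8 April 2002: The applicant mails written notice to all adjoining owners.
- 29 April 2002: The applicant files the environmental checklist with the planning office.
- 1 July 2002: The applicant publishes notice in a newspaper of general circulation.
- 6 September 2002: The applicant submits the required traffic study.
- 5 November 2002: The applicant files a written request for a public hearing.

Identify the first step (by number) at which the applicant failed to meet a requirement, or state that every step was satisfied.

Step 3

Step 1 — counting 25 days from 8 December 2001 (when the application is submitted) gives a deadline of 2 January 2002; completed 24 December 2001, before the deadline.
Step 2 — must wait 30 days from 24 December 2001 (when the application fee is paid), so not before 23 January 2002; done 25 January 2002 — permitted.
Step 3 — counting 101 days from 24 December 2001 (when the application fee is paid) gives a deadline of 4 April 2002; 8 April 2002 misses that deadline by 4 days.
No need to go further; step 3 was not satisfied.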